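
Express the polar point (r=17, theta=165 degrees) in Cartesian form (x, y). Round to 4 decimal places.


x = 17 * cos(165) = -16.4207
y = 17 * sin(165) = 4.3999

(-16.4207, 4.3999)


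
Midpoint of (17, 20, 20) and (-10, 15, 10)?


Midpoint = ((17+-10)/2, (20+15)/2, (20+10)/2) = (3.5, 17.5, 15)

(3.5, 17.5, 15)


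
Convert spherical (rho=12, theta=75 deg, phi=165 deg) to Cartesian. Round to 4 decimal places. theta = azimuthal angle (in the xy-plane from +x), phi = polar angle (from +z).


x = 12 * sin(165) * cos(75) = 0.8038
y = 12 * sin(165) * sin(75) = 3
z = 12 * cos(165) = -11.5911

(0.8038, 3, -11.5911)


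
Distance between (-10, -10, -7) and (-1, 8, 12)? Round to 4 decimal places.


d = sqrt((-1--10)^2 + (8--10)^2 + (12--7)^2) = 27.6767

27.6767


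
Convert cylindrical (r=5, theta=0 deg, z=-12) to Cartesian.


x = 5 * cos(0) = 5
y = 5 * sin(0) = 0
z = -12

(5, 0, -12)


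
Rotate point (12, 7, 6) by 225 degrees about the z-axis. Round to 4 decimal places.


x' = 12*cos(225) - 7*sin(225) = -3.5355
y' = 12*sin(225) + 7*cos(225) = -13.435
z' = 6

(-3.5355, -13.435, 6)


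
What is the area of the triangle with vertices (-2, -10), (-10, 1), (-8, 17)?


Area = |x1(y2-y3) + x2(y3-y1) + x3(y1-y2)| / 2
= |-2*(1-17) + -10*(17--10) + -8*(-10-1)| / 2
= 75

75


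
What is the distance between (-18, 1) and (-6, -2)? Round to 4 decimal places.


d = sqrt((-6--18)^2 + (-2-1)^2) = 12.3693

12.3693


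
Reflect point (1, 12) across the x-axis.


Reflection across x-axis: (x, y) -> (x, -y)
(1, 12) -> (1, -12)

(1, -12)


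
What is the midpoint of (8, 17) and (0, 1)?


Midpoint = ((8+0)/2, (17+1)/2) = (4, 9)

(4, 9)


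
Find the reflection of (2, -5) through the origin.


Reflection through origin: (x, y) -> (-x, -y)
(2, -5) -> (-2, 5)

(-2, 5)


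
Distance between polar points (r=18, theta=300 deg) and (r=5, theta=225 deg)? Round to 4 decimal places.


d = sqrt(r1^2 + r2^2 - 2*r1*r2*cos(t2-t1))
d = sqrt(18^2 + 5^2 - 2*18*5*cos(225-300)) = 17.39

17.39


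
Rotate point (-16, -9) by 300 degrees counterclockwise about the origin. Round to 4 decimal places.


x' = -16*cos(300) - -9*sin(300) = -15.7942
y' = -16*sin(300) + -9*cos(300) = 9.3564

(-15.7942, 9.3564)


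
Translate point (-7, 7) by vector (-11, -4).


Translation: (x+dx, y+dy) = (-7+-11, 7+-4) = (-18, 3)

(-18, 3)


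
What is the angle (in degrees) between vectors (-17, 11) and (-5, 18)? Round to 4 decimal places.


dot = -17*-5 + 11*18 = 283
|u| = 20.2485, |v| = 18.6815
cos(angle) = 0.7481
angle = 41.5706 degrees

41.5706 degrees


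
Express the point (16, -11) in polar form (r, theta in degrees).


r = sqrt(16^2 + (-11)^2) = 19.4165
theta = atan2(-11, 16) = 325.4915 degrees

r = 19.4165, theta = 325.4915 degrees


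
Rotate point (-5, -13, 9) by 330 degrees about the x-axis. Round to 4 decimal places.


x' = -5
y' = -13*cos(330) - 9*sin(330) = -6.7583
z' = -13*sin(330) + 9*cos(330) = 14.2942

(-5, -6.7583, 14.2942)


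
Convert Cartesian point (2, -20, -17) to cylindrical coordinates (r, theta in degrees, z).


r = sqrt(2^2 + (-20)^2) = 20.0998
theta = atan2(-20, 2) = 275.7106 deg
z = -17

r = 20.0998, theta = 275.7106 deg, z = -17


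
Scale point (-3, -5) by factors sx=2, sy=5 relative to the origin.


Scaling: (x*sx, y*sy) = (-3*2, -5*5) = (-6, -25)

(-6, -25)


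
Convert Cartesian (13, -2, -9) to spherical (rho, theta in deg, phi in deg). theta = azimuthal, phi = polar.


rho = sqrt(13^2 + (-2)^2 + (-9)^2) = 15.9374
theta = atan2(-2, 13) = 351.2538 deg
phi = acos(-9/15.9374) = 124.3822 deg

rho = 15.9374, theta = 351.2538 deg, phi = 124.3822 deg


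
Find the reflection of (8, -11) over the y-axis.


Reflection across y-axis: (x, y) -> (-x, y)
(8, -11) -> (-8, -11)

(-8, -11)


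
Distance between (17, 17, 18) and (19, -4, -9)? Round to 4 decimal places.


d = sqrt((19-17)^2 + (-4-17)^2 + (-9-18)^2) = 34.2637

34.2637


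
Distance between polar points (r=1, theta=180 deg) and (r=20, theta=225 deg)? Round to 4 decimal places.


d = sqrt(r1^2 + r2^2 - 2*r1*r2*cos(t2-t1))
d = sqrt(1^2 + 20^2 - 2*1*20*cos(225-180)) = 19.3058

19.3058


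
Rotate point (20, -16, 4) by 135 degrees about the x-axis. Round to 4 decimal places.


x' = 20
y' = -16*cos(135) - 4*sin(135) = 8.4853
z' = -16*sin(135) + 4*cos(135) = -14.1421

(20, 8.4853, -14.1421)


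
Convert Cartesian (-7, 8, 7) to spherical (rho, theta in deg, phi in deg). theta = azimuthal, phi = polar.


rho = sqrt((-7)^2 + 8^2 + 7^2) = 12.7279
theta = atan2(8, -7) = 131.1859 deg
phi = acos(7/12.7279) = 56.6349 deg

rho = 12.7279, theta = 131.1859 deg, phi = 56.6349 deg


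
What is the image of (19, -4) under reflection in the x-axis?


Reflection across x-axis: (x, y) -> (x, -y)
(19, -4) -> (19, 4)

(19, 4)


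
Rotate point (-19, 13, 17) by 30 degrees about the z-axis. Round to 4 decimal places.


x' = -19*cos(30) - 13*sin(30) = -22.9545
y' = -19*sin(30) + 13*cos(30) = 1.7583
z' = 17

(-22.9545, 1.7583, 17)


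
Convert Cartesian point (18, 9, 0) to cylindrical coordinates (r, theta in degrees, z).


r = sqrt(18^2 + 9^2) = 20.1246
theta = atan2(9, 18) = 26.5651 deg
z = 0

r = 20.1246, theta = 26.5651 deg, z = 0


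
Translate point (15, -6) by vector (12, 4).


Translation: (x+dx, y+dy) = (15+12, -6+4) = (27, -2)

(27, -2)


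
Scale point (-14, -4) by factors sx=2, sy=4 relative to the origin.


Scaling: (x*sx, y*sy) = (-14*2, -4*4) = (-28, -16)

(-28, -16)


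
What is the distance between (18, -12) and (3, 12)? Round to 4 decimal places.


d = sqrt((3-18)^2 + (12--12)^2) = 28.3019

28.3019


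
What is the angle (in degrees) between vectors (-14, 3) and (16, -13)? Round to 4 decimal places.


dot = -14*16 + 3*-13 = -263
|u| = 14.3178, |v| = 20.6155
cos(angle) = -0.891
angle = 153.0009 degrees

153.0009 degrees


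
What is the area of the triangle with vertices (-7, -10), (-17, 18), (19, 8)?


Area = |x1(y2-y3) + x2(y3-y1) + x3(y1-y2)| / 2
= |-7*(18-8) + -17*(8--10) + 19*(-10-18)| / 2
= 454

454


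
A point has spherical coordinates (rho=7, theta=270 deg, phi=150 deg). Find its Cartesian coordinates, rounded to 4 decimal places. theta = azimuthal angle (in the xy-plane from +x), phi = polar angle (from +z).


x = 7 * sin(150) * cos(270) = 0
y = 7 * sin(150) * sin(270) = -3.5
z = 7 * cos(150) = -6.0622

(0, -3.5, -6.0622)


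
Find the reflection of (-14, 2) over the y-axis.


Reflection across y-axis: (x, y) -> (-x, y)
(-14, 2) -> (14, 2)

(14, 2)


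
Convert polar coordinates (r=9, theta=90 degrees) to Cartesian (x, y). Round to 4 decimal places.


x = 9 * cos(90) = 0
y = 9 * sin(90) = 9

(0, 9)


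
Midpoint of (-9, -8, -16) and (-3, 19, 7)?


Midpoint = ((-9+-3)/2, (-8+19)/2, (-16+7)/2) = (-6, 5.5, -4.5)

(-6, 5.5, -4.5)


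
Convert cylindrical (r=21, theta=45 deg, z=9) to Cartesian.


x = 21 * cos(45) = 14.8492
y = 21 * sin(45) = 14.8492
z = 9

(14.8492, 14.8492, 9)


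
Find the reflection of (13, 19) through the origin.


Reflection through origin: (x, y) -> (-x, -y)
(13, 19) -> (-13, -19)

(-13, -19)


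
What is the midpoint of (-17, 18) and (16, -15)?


Midpoint = ((-17+16)/2, (18+-15)/2) = (-0.5, 1.5)

(-0.5, 1.5)


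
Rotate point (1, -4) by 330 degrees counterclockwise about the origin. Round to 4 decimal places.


x' = 1*cos(330) - -4*sin(330) = -1.134
y' = 1*sin(330) + -4*cos(330) = -3.9641

(-1.134, -3.9641)


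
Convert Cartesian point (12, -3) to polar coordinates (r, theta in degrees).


r = sqrt(12^2 + (-3)^2) = 12.3693
theta = atan2(-3, 12) = 345.9638 degrees

r = 12.3693, theta = 345.9638 degrees


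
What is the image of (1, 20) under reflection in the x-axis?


Reflection across x-axis: (x, y) -> (x, -y)
(1, 20) -> (1, -20)

(1, -20)


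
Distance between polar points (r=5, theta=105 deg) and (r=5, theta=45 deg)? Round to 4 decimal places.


d = sqrt(r1^2 + r2^2 - 2*r1*r2*cos(t2-t1))
d = sqrt(5^2 + 5^2 - 2*5*5*cos(45-105)) = 5

5


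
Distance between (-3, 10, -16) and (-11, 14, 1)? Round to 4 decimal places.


d = sqrt((-11--3)^2 + (14-10)^2 + (1--16)^2) = 19.2094

19.2094


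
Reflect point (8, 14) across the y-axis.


Reflection across y-axis: (x, y) -> (-x, y)
(8, 14) -> (-8, 14)

(-8, 14)


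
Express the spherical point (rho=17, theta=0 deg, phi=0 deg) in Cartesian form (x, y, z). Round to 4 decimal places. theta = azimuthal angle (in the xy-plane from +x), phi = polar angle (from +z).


x = 17 * sin(0) * cos(0) = 0
y = 17 * sin(0) * sin(0) = 0
z = 17 * cos(0) = 17

(0, 0, 17)


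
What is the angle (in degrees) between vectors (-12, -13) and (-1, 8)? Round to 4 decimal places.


dot = -12*-1 + -13*8 = -92
|u| = 17.6918, |v| = 8.0623
cos(angle) = -0.645
angle = 130.1656 degrees

130.1656 degrees


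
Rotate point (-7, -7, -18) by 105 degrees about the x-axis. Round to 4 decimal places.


x' = -7
y' = -7*cos(105) - -18*sin(105) = 19.1984
z' = -7*sin(105) + -18*cos(105) = -2.1027

(-7, 19.1984, -2.1027)


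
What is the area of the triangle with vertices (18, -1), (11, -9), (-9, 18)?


Area = |x1(y2-y3) + x2(y3-y1) + x3(y1-y2)| / 2
= |18*(-9-18) + 11*(18--1) + -9*(-1--9)| / 2
= 174.5

174.5


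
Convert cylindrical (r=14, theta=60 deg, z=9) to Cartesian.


x = 14 * cos(60) = 7
y = 14 * sin(60) = 12.1244
z = 9

(7, 12.1244, 9)


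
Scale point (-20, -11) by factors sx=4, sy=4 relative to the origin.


Scaling: (x*sx, y*sy) = (-20*4, -11*4) = (-80, -44)

(-80, -44)


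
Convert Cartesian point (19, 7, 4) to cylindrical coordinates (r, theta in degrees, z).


r = sqrt(19^2 + 7^2) = 20.2485
theta = atan2(7, 19) = 20.2249 deg
z = 4

r = 20.2485, theta = 20.2249 deg, z = 4


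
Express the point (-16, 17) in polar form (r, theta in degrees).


r = sqrt((-16)^2 + 17^2) = 23.3452
theta = atan2(17, -16) = 133.2643 degrees

r = 23.3452, theta = 133.2643 degrees


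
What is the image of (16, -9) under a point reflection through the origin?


Reflection through origin: (x, y) -> (-x, -y)
(16, -9) -> (-16, 9)

(-16, 9)


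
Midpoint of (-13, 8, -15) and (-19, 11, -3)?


Midpoint = ((-13+-19)/2, (8+11)/2, (-15+-3)/2) = (-16, 9.5, -9)

(-16, 9.5, -9)


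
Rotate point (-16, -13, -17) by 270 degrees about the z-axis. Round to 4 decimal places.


x' = -16*cos(270) - -13*sin(270) = -13
y' = -16*sin(270) + -13*cos(270) = 16
z' = -17

(-13, 16, -17)


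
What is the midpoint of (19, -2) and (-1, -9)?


Midpoint = ((19+-1)/2, (-2+-9)/2) = (9, -5.5)

(9, -5.5)


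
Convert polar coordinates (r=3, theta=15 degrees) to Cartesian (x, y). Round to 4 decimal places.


x = 3 * cos(15) = 2.8978
y = 3 * sin(15) = 0.7765

(2.8978, 0.7765)


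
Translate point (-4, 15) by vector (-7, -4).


Translation: (x+dx, y+dy) = (-4+-7, 15+-4) = (-11, 11)

(-11, 11)


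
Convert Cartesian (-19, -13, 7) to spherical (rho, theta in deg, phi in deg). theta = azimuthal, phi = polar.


rho = sqrt((-19)^2 + (-13)^2 + 7^2) = 24.0624
theta = atan2(-13, -19) = 214.3803 deg
phi = acos(7/24.0624) = 73.0876 deg

rho = 24.0624, theta = 214.3803 deg, phi = 73.0876 deg


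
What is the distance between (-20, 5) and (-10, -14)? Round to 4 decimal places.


d = sqrt((-10--20)^2 + (-14-5)^2) = 21.4709

21.4709


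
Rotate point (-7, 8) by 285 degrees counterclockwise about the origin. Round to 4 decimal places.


x' = -7*cos(285) - 8*sin(285) = 5.9157
y' = -7*sin(285) + 8*cos(285) = 8.832

(5.9157, 8.832)


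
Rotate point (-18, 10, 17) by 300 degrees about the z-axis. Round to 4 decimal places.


x' = -18*cos(300) - 10*sin(300) = -0.3397
y' = -18*sin(300) + 10*cos(300) = 20.5885
z' = 17

(-0.3397, 20.5885, 17)


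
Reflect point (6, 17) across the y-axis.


Reflection across y-axis: (x, y) -> (-x, y)
(6, 17) -> (-6, 17)

(-6, 17)


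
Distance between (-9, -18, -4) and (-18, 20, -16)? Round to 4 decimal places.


d = sqrt((-18--9)^2 + (20--18)^2 + (-16--4)^2) = 40.8534

40.8534


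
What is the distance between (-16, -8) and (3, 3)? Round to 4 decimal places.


d = sqrt((3--16)^2 + (3--8)^2) = 21.9545

21.9545


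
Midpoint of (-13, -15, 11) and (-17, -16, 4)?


Midpoint = ((-13+-17)/2, (-15+-16)/2, (11+4)/2) = (-15, -15.5, 7.5)

(-15, -15.5, 7.5)


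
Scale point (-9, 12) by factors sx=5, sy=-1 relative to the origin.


Scaling: (x*sx, y*sy) = (-9*5, 12*-1) = (-45, -12)

(-45, -12)


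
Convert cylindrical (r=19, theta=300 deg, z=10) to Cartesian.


x = 19 * cos(300) = 9.5
y = 19 * sin(300) = -16.4545
z = 10

(9.5, -16.4545, 10)


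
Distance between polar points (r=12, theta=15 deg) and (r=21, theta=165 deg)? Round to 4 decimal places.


d = sqrt(r1^2 + r2^2 - 2*r1*r2*cos(t2-t1))
d = sqrt(12^2 + 21^2 - 2*12*21*cos(165-15)) = 31.9606

31.9606


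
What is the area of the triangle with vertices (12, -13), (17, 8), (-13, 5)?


Area = |x1(y2-y3) + x2(y3-y1) + x3(y1-y2)| / 2
= |12*(8-5) + 17*(5--13) + -13*(-13-8)| / 2
= 307.5

307.5


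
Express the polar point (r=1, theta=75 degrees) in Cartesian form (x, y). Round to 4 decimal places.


x = 1 * cos(75) = 0.2588
y = 1 * sin(75) = 0.9659

(0.2588, 0.9659)


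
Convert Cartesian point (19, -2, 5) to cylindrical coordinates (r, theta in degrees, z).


r = sqrt(19^2 + (-2)^2) = 19.105
theta = atan2(-2, 19) = 353.991 deg
z = 5

r = 19.105, theta = 353.991 deg, z = 5


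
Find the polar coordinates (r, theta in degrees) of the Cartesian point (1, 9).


r = sqrt(1^2 + 9^2) = 9.0554
theta = atan2(9, 1) = 83.6598 degrees

r = 9.0554, theta = 83.6598 degrees


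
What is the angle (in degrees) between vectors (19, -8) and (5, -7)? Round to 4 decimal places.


dot = 19*5 + -8*-7 = 151
|u| = 20.6155, |v| = 8.6023
cos(angle) = 0.8515
angle = 31.6287 degrees

31.6287 degrees


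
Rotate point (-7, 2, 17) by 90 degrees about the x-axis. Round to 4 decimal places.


x' = -7
y' = 2*cos(90) - 17*sin(90) = -17
z' = 2*sin(90) + 17*cos(90) = 2

(-7, -17, 2)


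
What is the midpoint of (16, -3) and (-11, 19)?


Midpoint = ((16+-11)/2, (-3+19)/2) = (2.5, 8)

(2.5, 8)


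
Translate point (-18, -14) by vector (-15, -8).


Translation: (x+dx, y+dy) = (-18+-15, -14+-8) = (-33, -22)

(-33, -22)


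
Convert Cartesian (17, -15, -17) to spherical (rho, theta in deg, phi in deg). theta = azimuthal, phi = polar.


rho = sqrt(17^2 + (-15)^2 + (-17)^2) = 28.3373
theta = atan2(-15, 17) = 318.5763 deg
phi = acos(-17/28.3373) = 126.864 deg

rho = 28.3373, theta = 318.5763 deg, phi = 126.864 deg


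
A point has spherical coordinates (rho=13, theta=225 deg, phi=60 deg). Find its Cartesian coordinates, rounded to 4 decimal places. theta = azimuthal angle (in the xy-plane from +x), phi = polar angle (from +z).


x = 13 * sin(60) * cos(225) = -7.9608
y = 13 * sin(60) * sin(225) = -7.9608
z = 13 * cos(60) = 6.5

(-7.9608, -7.9608, 6.5)


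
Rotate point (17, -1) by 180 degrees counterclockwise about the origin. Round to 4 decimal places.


x' = 17*cos(180) - -1*sin(180) = -17
y' = 17*sin(180) + -1*cos(180) = 1

(-17, 1)


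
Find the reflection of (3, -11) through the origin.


Reflection through origin: (x, y) -> (-x, -y)
(3, -11) -> (-3, 11)

(-3, 11)


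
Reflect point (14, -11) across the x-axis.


Reflection across x-axis: (x, y) -> (x, -y)
(14, -11) -> (14, 11)

(14, 11)


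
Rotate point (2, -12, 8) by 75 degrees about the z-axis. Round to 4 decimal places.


x' = 2*cos(75) - -12*sin(75) = 12.1087
y' = 2*sin(75) + -12*cos(75) = -1.174
z' = 8

(12.1087, -1.174, 8)


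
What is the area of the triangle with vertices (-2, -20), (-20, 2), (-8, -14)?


Area = |x1(y2-y3) + x2(y3-y1) + x3(y1-y2)| / 2
= |-2*(2--14) + -20*(-14--20) + -8*(-20-2)| / 2
= 12

12


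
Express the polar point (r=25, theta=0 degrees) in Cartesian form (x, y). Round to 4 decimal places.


x = 25 * cos(0) = 25
y = 25 * sin(0) = 0

(25, 0)


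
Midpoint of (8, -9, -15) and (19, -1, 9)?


Midpoint = ((8+19)/2, (-9+-1)/2, (-15+9)/2) = (13.5, -5, -3)

(13.5, -5, -3)


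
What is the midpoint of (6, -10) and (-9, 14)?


Midpoint = ((6+-9)/2, (-10+14)/2) = (-1.5, 2)

(-1.5, 2)


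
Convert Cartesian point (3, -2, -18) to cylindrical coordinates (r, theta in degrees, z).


r = sqrt(3^2 + (-2)^2) = 3.6056
theta = atan2(-2, 3) = 326.3099 deg
z = -18

r = 3.6056, theta = 326.3099 deg, z = -18


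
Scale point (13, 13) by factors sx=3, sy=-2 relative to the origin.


Scaling: (x*sx, y*sy) = (13*3, 13*-2) = (39, -26)

(39, -26)


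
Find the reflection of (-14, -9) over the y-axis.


Reflection across y-axis: (x, y) -> (-x, y)
(-14, -9) -> (14, -9)

(14, -9)


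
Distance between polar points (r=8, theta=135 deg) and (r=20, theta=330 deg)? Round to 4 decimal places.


d = sqrt(r1^2 + r2^2 - 2*r1*r2*cos(t2-t1))
d = sqrt(8^2 + 20^2 - 2*8*20*cos(330-135)) = 27.8046

27.8046


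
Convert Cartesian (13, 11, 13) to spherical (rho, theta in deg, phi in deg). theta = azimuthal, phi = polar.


rho = sqrt(13^2 + 11^2 + 13^2) = 21.4243
theta = atan2(11, 13) = 40.2364 deg
phi = acos(13/21.4243) = 52.6424 deg

rho = 21.4243, theta = 40.2364 deg, phi = 52.6424 deg


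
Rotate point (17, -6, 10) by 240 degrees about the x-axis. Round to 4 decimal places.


x' = 17
y' = -6*cos(240) - 10*sin(240) = 11.6603
z' = -6*sin(240) + 10*cos(240) = 0.1962

(17, 11.6603, 0.1962)


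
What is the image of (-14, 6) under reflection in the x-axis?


Reflection across x-axis: (x, y) -> (x, -y)
(-14, 6) -> (-14, -6)

(-14, -6)


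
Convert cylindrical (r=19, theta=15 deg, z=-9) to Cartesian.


x = 19 * cos(15) = 18.3526
y = 19 * sin(15) = 4.9176
z = -9

(18.3526, 4.9176, -9)


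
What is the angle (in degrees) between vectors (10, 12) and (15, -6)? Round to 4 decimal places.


dot = 10*15 + 12*-6 = 78
|u| = 15.6205, |v| = 16.1555
cos(angle) = 0.3091
angle = 71.9958 degrees

71.9958 degrees


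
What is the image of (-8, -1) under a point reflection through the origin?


Reflection through origin: (x, y) -> (-x, -y)
(-8, -1) -> (8, 1)

(8, 1)


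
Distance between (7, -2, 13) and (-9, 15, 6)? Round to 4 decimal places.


d = sqrt((-9-7)^2 + (15--2)^2 + (6-13)^2) = 24.3721

24.3721


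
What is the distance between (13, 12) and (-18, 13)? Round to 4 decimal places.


d = sqrt((-18-13)^2 + (13-12)^2) = 31.0161

31.0161


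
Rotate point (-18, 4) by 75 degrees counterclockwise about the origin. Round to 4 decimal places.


x' = -18*cos(75) - 4*sin(75) = -8.5224
y' = -18*sin(75) + 4*cos(75) = -16.3514

(-8.5224, -16.3514)


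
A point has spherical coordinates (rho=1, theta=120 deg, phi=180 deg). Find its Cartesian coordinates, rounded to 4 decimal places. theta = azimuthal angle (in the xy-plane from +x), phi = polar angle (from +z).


x = 1 * sin(180) * cos(120) = 0
y = 1 * sin(180) * sin(120) = 0
z = 1 * cos(180) = -1

(0, 0, -1)


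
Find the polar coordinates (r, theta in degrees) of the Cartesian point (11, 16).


r = sqrt(11^2 + 16^2) = 19.4165
theta = atan2(16, 11) = 55.4915 degrees

r = 19.4165, theta = 55.4915 degrees


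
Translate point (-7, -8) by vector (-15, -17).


Translation: (x+dx, y+dy) = (-7+-15, -8+-17) = (-22, -25)

(-22, -25)


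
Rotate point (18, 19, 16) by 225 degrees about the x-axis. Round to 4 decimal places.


x' = 18
y' = 19*cos(225) - 16*sin(225) = -2.1213
z' = 19*sin(225) + 16*cos(225) = -24.7487

(18, -2.1213, -24.7487)


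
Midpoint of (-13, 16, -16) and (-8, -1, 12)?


Midpoint = ((-13+-8)/2, (16+-1)/2, (-16+12)/2) = (-10.5, 7.5, -2)

(-10.5, 7.5, -2)


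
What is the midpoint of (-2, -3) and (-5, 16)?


Midpoint = ((-2+-5)/2, (-3+16)/2) = (-3.5, 6.5)

(-3.5, 6.5)


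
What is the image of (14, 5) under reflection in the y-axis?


Reflection across y-axis: (x, y) -> (-x, y)
(14, 5) -> (-14, 5)

(-14, 5)


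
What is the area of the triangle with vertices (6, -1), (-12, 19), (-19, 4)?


Area = |x1(y2-y3) + x2(y3-y1) + x3(y1-y2)| / 2
= |6*(19-4) + -12*(4--1) + -19*(-1-19)| / 2
= 205

205


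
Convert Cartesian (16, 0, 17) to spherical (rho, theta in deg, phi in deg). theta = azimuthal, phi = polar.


rho = sqrt(16^2 + 0^2 + 17^2) = 23.3452
theta = atan2(0, 16) = 0 deg
phi = acos(17/23.3452) = 43.2643 deg

rho = 23.3452, theta = 0 deg, phi = 43.2643 deg


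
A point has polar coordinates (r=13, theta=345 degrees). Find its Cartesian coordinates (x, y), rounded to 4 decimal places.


x = 13 * cos(345) = 12.557
y = 13 * sin(345) = -3.3646

(12.557, -3.3646)


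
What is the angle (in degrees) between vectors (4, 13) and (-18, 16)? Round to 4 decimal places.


dot = 4*-18 + 13*16 = 136
|u| = 13.6015, |v| = 24.0832
cos(angle) = 0.4152
angle = 65.4692 degrees

65.4692 degrees


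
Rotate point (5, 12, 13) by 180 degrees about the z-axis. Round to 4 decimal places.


x' = 5*cos(180) - 12*sin(180) = -5
y' = 5*sin(180) + 12*cos(180) = -12
z' = 13

(-5, -12, 13)


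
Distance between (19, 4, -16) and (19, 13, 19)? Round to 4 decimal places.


d = sqrt((19-19)^2 + (13-4)^2 + (19--16)^2) = 36.1386

36.1386


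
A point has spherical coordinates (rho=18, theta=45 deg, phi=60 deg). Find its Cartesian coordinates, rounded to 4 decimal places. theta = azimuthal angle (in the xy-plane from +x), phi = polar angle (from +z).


x = 18 * sin(60) * cos(45) = 11.0227
y = 18 * sin(60) * sin(45) = 11.0227
z = 18 * cos(60) = 9

(11.0227, 11.0227, 9)


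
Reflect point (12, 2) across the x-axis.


Reflection across x-axis: (x, y) -> (x, -y)
(12, 2) -> (12, -2)

(12, -2)


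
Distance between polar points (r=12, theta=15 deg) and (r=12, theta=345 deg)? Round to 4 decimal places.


d = sqrt(r1^2 + r2^2 - 2*r1*r2*cos(t2-t1))
d = sqrt(12^2 + 12^2 - 2*12*12*cos(345-15)) = 6.2117

6.2117


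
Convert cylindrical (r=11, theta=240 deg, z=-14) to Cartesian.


x = 11 * cos(240) = -5.5
y = 11 * sin(240) = -9.5263
z = -14

(-5.5, -9.5263, -14)


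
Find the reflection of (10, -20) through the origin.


Reflection through origin: (x, y) -> (-x, -y)
(10, -20) -> (-10, 20)

(-10, 20)


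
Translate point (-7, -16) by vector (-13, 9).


Translation: (x+dx, y+dy) = (-7+-13, -16+9) = (-20, -7)

(-20, -7)


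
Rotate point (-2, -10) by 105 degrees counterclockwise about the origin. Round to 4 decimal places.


x' = -2*cos(105) - -10*sin(105) = 10.1769
y' = -2*sin(105) + -10*cos(105) = 0.6563

(10.1769, 0.6563)


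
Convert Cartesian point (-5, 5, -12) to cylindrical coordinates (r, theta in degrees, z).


r = sqrt((-5)^2 + 5^2) = 7.0711
theta = atan2(5, -5) = 135 deg
z = -12

r = 7.0711, theta = 135 deg, z = -12


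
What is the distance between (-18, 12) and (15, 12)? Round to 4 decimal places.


d = sqrt((15--18)^2 + (12-12)^2) = 33

33


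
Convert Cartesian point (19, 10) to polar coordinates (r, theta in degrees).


r = sqrt(19^2 + 10^2) = 21.4709
theta = atan2(10, 19) = 27.7585 degrees

r = 21.4709, theta = 27.7585 degrees


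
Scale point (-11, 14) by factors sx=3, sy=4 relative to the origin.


Scaling: (x*sx, y*sy) = (-11*3, 14*4) = (-33, 56)

(-33, 56)


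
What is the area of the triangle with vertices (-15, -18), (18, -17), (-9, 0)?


Area = |x1(y2-y3) + x2(y3-y1) + x3(y1-y2)| / 2
= |-15*(-17-0) + 18*(0--18) + -9*(-18--17)| / 2
= 294

294


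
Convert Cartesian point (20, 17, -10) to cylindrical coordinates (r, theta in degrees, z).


r = sqrt(20^2 + 17^2) = 26.2488
theta = atan2(17, 20) = 40.3645 deg
z = -10

r = 26.2488, theta = 40.3645 deg, z = -10


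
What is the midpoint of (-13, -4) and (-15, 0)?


Midpoint = ((-13+-15)/2, (-4+0)/2) = (-14, -2)

(-14, -2)


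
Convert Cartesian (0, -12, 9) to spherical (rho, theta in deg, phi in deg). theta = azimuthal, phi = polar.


rho = sqrt(0^2 + (-12)^2 + 9^2) = 15
theta = atan2(-12, 0) = 270 deg
phi = acos(9/15) = 53.1301 deg

rho = 15, theta = 270 deg, phi = 53.1301 deg


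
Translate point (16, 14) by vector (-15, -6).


Translation: (x+dx, y+dy) = (16+-15, 14+-6) = (1, 8)

(1, 8)


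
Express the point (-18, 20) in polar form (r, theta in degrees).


r = sqrt((-18)^2 + 20^2) = 26.9072
theta = atan2(20, -18) = 131.9872 degrees

r = 26.9072, theta = 131.9872 degrees


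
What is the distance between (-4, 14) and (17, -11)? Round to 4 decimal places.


d = sqrt((17--4)^2 + (-11-14)^2) = 32.6497

32.6497


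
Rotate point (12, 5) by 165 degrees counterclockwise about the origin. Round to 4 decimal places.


x' = 12*cos(165) - 5*sin(165) = -12.8852
y' = 12*sin(165) + 5*cos(165) = -1.7238

(-12.8852, -1.7238)


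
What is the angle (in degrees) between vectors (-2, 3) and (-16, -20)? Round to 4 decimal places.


dot = -2*-16 + 3*-20 = -28
|u| = 3.6056, |v| = 25.6125
cos(angle) = -0.3032
angle = 107.6501 degrees

107.6501 degrees


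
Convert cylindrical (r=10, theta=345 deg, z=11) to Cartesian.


x = 10 * cos(345) = 9.6593
y = 10 * sin(345) = -2.5882
z = 11

(9.6593, -2.5882, 11)


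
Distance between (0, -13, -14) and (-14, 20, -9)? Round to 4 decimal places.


d = sqrt((-14-0)^2 + (20--13)^2 + (-9--14)^2) = 36.1939

36.1939


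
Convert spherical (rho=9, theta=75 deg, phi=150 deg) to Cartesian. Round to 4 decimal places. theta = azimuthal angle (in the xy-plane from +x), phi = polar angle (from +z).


x = 9 * sin(150) * cos(75) = 1.1647
y = 9 * sin(150) * sin(75) = 4.3467
z = 9 * cos(150) = -7.7942

(1.1647, 4.3467, -7.7942)


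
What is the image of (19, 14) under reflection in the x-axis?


Reflection across x-axis: (x, y) -> (x, -y)
(19, 14) -> (19, -14)

(19, -14)


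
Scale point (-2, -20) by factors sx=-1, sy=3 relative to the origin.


Scaling: (x*sx, y*sy) = (-2*-1, -20*3) = (2, -60)

(2, -60)


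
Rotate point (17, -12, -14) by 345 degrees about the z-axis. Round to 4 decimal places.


x' = 17*cos(345) - -12*sin(345) = 13.3149
y' = 17*sin(345) + -12*cos(345) = -15.991
z' = -14

(13.3149, -15.991, -14)


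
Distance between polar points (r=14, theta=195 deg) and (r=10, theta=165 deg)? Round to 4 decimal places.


d = sqrt(r1^2 + r2^2 - 2*r1*r2*cos(t2-t1))
d = sqrt(14^2 + 10^2 - 2*14*10*cos(165-195)) = 7.3153

7.3153


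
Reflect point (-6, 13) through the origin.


Reflection through origin: (x, y) -> (-x, -y)
(-6, 13) -> (6, -13)

(6, -13)


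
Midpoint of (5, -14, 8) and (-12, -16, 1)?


Midpoint = ((5+-12)/2, (-14+-16)/2, (8+1)/2) = (-3.5, -15, 4.5)

(-3.5, -15, 4.5)


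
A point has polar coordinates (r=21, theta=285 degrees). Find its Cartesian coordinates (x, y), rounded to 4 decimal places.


x = 21 * cos(285) = 5.4352
y = 21 * sin(285) = -20.2844

(5.4352, -20.2844)


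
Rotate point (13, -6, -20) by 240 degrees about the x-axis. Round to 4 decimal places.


x' = 13
y' = -6*cos(240) - -20*sin(240) = -14.3205
z' = -6*sin(240) + -20*cos(240) = 15.1962

(13, -14.3205, 15.1962)


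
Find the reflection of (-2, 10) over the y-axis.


Reflection across y-axis: (x, y) -> (-x, y)
(-2, 10) -> (2, 10)

(2, 10)


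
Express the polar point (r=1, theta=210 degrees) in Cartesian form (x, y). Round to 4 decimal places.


x = 1 * cos(210) = -0.866
y = 1 * sin(210) = -0.5

(-0.866, -0.5)


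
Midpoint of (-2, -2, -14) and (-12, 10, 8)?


Midpoint = ((-2+-12)/2, (-2+10)/2, (-14+8)/2) = (-7, 4, -3)

(-7, 4, -3)


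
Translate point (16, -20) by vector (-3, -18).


Translation: (x+dx, y+dy) = (16+-3, -20+-18) = (13, -38)

(13, -38)


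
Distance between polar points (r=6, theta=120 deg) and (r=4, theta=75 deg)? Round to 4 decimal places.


d = sqrt(r1^2 + r2^2 - 2*r1*r2*cos(t2-t1))
d = sqrt(6^2 + 4^2 - 2*6*4*cos(75-120)) = 4.2496

4.2496


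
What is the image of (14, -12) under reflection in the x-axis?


Reflection across x-axis: (x, y) -> (x, -y)
(14, -12) -> (14, 12)

(14, 12)


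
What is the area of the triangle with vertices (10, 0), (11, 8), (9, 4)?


Area = |x1(y2-y3) + x2(y3-y1) + x3(y1-y2)| / 2
= |10*(8-4) + 11*(4-0) + 9*(0-8)| / 2
= 6

6


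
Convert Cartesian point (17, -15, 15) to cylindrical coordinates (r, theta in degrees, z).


r = sqrt(17^2 + (-15)^2) = 22.6716
theta = atan2(-15, 17) = 318.5763 deg
z = 15

r = 22.6716, theta = 318.5763 deg, z = 15


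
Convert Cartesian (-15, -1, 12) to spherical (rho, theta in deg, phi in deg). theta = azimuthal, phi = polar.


rho = sqrt((-15)^2 + (-1)^2 + 12^2) = 19.2354
theta = atan2(-1, -15) = 183.8141 deg
phi = acos(12/19.2354) = 51.4021 deg

rho = 19.2354, theta = 183.8141 deg, phi = 51.4021 deg


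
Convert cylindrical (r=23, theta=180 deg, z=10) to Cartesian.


x = 23 * cos(180) = -23
y = 23 * sin(180) = 0
z = 10

(-23, 0, 10)


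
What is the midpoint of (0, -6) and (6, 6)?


Midpoint = ((0+6)/2, (-6+6)/2) = (3, 0)

(3, 0)


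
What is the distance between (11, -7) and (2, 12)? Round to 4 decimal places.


d = sqrt((2-11)^2 + (12--7)^2) = 21.0238

21.0238


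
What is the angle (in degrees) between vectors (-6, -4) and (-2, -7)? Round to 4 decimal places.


dot = -6*-2 + -4*-7 = 40
|u| = 7.2111, |v| = 7.2801
cos(angle) = 0.7619
angle = 40.3645 degrees

40.3645 degrees


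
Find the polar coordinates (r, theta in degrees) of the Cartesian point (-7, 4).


r = sqrt((-7)^2 + 4^2) = 8.0623
theta = atan2(4, -7) = 150.2551 degrees

r = 8.0623, theta = 150.2551 degrees


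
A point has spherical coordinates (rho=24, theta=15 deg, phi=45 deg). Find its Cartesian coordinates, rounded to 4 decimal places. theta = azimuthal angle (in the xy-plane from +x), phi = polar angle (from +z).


x = 24 * sin(45) * cos(15) = 16.3923
y = 24 * sin(45) * sin(15) = 4.3923
z = 24 * cos(45) = 16.9706

(16.3923, 4.3923, 16.9706)


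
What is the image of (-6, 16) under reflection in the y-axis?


Reflection across y-axis: (x, y) -> (-x, y)
(-6, 16) -> (6, 16)

(6, 16)


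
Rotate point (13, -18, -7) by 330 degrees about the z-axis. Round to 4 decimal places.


x' = 13*cos(330) - -18*sin(330) = 2.2583
y' = 13*sin(330) + -18*cos(330) = -22.0885
z' = -7

(2.2583, -22.0885, -7)


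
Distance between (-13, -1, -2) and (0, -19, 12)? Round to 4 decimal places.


d = sqrt((0--13)^2 + (-19--1)^2 + (12--2)^2) = 26.2488

26.2488


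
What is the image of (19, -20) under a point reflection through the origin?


Reflection through origin: (x, y) -> (-x, -y)
(19, -20) -> (-19, 20)

(-19, 20)


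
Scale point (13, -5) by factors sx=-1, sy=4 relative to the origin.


Scaling: (x*sx, y*sy) = (13*-1, -5*4) = (-13, -20)

(-13, -20)


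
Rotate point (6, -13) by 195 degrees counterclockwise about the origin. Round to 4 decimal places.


x' = 6*cos(195) - -13*sin(195) = -9.1602
y' = 6*sin(195) + -13*cos(195) = 11.0041

(-9.1602, 11.0041)


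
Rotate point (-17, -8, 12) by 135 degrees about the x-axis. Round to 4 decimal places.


x' = -17
y' = -8*cos(135) - 12*sin(135) = -2.8284
z' = -8*sin(135) + 12*cos(135) = -14.1421

(-17, -2.8284, -14.1421)


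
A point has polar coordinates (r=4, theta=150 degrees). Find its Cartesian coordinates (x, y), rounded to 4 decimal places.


x = 4 * cos(150) = -3.4641
y = 4 * sin(150) = 2

(-3.4641, 2)


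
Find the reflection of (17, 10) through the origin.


Reflection through origin: (x, y) -> (-x, -y)
(17, 10) -> (-17, -10)

(-17, -10)


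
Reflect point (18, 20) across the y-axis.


Reflection across y-axis: (x, y) -> (-x, y)
(18, 20) -> (-18, 20)

(-18, 20)


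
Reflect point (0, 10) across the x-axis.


Reflection across x-axis: (x, y) -> (x, -y)
(0, 10) -> (0, -10)

(0, -10)


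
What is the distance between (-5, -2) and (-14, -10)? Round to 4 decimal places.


d = sqrt((-14--5)^2 + (-10--2)^2) = 12.0416

12.0416


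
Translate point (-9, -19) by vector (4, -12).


Translation: (x+dx, y+dy) = (-9+4, -19+-12) = (-5, -31)

(-5, -31)


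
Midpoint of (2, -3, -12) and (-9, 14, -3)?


Midpoint = ((2+-9)/2, (-3+14)/2, (-12+-3)/2) = (-3.5, 5.5, -7.5)

(-3.5, 5.5, -7.5)


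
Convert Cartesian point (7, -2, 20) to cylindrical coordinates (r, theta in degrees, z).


r = sqrt(7^2 + (-2)^2) = 7.2801
theta = atan2(-2, 7) = 344.0546 deg
z = 20

r = 7.2801, theta = 344.0546 deg, z = 20


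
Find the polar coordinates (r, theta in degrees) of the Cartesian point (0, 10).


r = sqrt(0^2 + 10^2) = 10
theta = atan2(10, 0) = 90 degrees

r = 10, theta = 90 degrees


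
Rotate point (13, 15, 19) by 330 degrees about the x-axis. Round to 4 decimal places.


x' = 13
y' = 15*cos(330) - 19*sin(330) = 22.4904
z' = 15*sin(330) + 19*cos(330) = 8.9545

(13, 22.4904, 8.9545)


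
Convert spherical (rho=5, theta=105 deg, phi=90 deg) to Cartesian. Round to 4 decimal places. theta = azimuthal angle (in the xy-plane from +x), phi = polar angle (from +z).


x = 5 * sin(90) * cos(105) = -1.2941
y = 5 * sin(90) * sin(105) = 4.8296
z = 5 * cos(90) = 0

(-1.2941, 4.8296, 0)


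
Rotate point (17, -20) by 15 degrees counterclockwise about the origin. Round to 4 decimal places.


x' = 17*cos(15) - -20*sin(15) = 21.5971
y' = 17*sin(15) + -20*cos(15) = -14.9186

(21.5971, -14.9186)


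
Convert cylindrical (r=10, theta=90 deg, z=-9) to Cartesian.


x = 10 * cos(90) = 0
y = 10 * sin(90) = 10
z = -9

(0, 10, -9)


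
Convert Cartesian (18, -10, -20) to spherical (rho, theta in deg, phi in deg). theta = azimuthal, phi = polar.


rho = sqrt(18^2 + (-10)^2 + (-20)^2) = 28.7054
theta = atan2(-10, 18) = 330.9454 deg
phi = acos(-20/28.7054) = 134.1655 deg

rho = 28.7054, theta = 330.9454 deg, phi = 134.1655 deg


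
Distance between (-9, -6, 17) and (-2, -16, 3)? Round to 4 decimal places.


d = sqrt((-2--9)^2 + (-16--6)^2 + (3-17)^2) = 18.5742

18.5742


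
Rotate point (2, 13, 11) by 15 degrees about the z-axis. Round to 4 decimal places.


x' = 2*cos(15) - 13*sin(15) = -1.4328
y' = 2*sin(15) + 13*cos(15) = 13.0747
z' = 11

(-1.4328, 13.0747, 11)


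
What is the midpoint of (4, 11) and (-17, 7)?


Midpoint = ((4+-17)/2, (11+7)/2) = (-6.5, 9)

(-6.5, 9)


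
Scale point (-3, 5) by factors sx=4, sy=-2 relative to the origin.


Scaling: (x*sx, y*sy) = (-3*4, 5*-2) = (-12, -10)

(-12, -10)


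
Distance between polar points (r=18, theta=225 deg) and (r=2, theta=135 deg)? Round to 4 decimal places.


d = sqrt(r1^2 + r2^2 - 2*r1*r2*cos(t2-t1))
d = sqrt(18^2 + 2^2 - 2*18*2*cos(135-225)) = 18.1108

18.1108


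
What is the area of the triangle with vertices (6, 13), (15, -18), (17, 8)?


Area = |x1(y2-y3) + x2(y3-y1) + x3(y1-y2)| / 2
= |6*(-18-8) + 15*(8-13) + 17*(13--18)| / 2
= 148

148


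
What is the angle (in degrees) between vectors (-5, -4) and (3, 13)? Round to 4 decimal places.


dot = -5*3 + -4*13 = -67
|u| = 6.4031, |v| = 13.3417
cos(angle) = -0.7843
angle = 141.6544 degrees

141.6544 degrees


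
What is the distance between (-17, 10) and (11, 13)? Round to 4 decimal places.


d = sqrt((11--17)^2 + (13-10)^2) = 28.1603

28.1603


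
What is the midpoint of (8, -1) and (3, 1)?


Midpoint = ((8+3)/2, (-1+1)/2) = (5.5, 0)

(5.5, 0)


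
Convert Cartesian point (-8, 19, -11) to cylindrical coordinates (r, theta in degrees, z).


r = sqrt((-8)^2 + 19^2) = 20.6155
theta = atan2(19, -8) = 112.8337 deg
z = -11

r = 20.6155, theta = 112.8337 deg, z = -11


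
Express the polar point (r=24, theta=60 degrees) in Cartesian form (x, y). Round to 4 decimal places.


x = 24 * cos(60) = 12
y = 24 * sin(60) = 20.7846

(12, 20.7846)


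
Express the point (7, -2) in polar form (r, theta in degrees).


r = sqrt(7^2 + (-2)^2) = 7.2801
theta = atan2(-2, 7) = 344.0546 degrees

r = 7.2801, theta = 344.0546 degrees


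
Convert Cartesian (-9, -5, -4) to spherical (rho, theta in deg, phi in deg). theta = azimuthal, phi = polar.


rho = sqrt((-9)^2 + (-5)^2 + (-4)^2) = 11.0454
theta = atan2(-5, -9) = 209.0546 deg
phi = acos(-4/11.0454) = 111.2319 deg

rho = 11.0454, theta = 209.0546 deg, phi = 111.2319 deg


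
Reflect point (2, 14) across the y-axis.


Reflection across y-axis: (x, y) -> (-x, y)
(2, 14) -> (-2, 14)

(-2, 14)


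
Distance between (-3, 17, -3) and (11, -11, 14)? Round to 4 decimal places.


d = sqrt((11--3)^2 + (-11-17)^2 + (14--3)^2) = 35.623

35.623


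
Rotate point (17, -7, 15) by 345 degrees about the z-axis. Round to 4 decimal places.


x' = 17*cos(345) - -7*sin(345) = 14.609
y' = 17*sin(345) + -7*cos(345) = -11.1614
z' = 15

(14.609, -11.1614, 15)


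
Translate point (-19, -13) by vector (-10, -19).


Translation: (x+dx, y+dy) = (-19+-10, -13+-19) = (-29, -32)

(-29, -32)


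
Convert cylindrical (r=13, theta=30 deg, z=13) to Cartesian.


x = 13 * cos(30) = 11.2583
y = 13 * sin(30) = 6.5
z = 13

(11.2583, 6.5, 13)


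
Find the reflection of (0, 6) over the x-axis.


Reflection across x-axis: (x, y) -> (x, -y)
(0, 6) -> (0, -6)

(0, -6)


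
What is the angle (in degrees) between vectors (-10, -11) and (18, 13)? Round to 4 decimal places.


dot = -10*18 + -11*13 = -323
|u| = 14.8661, |v| = 22.2036
cos(angle) = -0.9785
angle = 168.1113 degrees

168.1113 degrees


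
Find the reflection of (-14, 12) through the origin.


Reflection through origin: (x, y) -> (-x, -y)
(-14, 12) -> (14, -12)

(14, -12)


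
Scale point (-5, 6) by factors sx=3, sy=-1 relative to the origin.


Scaling: (x*sx, y*sy) = (-5*3, 6*-1) = (-15, -6)

(-15, -6)


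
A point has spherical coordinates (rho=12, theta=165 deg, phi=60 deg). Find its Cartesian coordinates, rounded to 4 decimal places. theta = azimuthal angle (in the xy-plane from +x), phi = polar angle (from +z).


x = 12 * sin(60) * cos(165) = -10.0382
y = 12 * sin(60) * sin(165) = 2.6897
z = 12 * cos(60) = 6

(-10.0382, 2.6897, 6)


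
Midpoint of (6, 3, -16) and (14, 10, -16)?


Midpoint = ((6+14)/2, (3+10)/2, (-16+-16)/2) = (10, 6.5, -16)

(10, 6.5, -16)


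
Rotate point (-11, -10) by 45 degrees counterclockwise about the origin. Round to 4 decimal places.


x' = -11*cos(45) - -10*sin(45) = -0.7071
y' = -11*sin(45) + -10*cos(45) = -14.8492

(-0.7071, -14.8492)


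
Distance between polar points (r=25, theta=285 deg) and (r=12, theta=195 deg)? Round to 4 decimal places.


d = sqrt(r1^2 + r2^2 - 2*r1*r2*cos(t2-t1))
d = sqrt(25^2 + 12^2 - 2*25*12*cos(195-285)) = 27.7308

27.7308


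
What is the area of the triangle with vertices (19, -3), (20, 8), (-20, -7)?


Area = |x1(y2-y3) + x2(y3-y1) + x3(y1-y2)| / 2
= |19*(8--7) + 20*(-7--3) + -20*(-3-8)| / 2
= 212.5

212.5


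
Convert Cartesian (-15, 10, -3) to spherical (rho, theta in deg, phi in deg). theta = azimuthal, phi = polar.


rho = sqrt((-15)^2 + 10^2 + (-3)^2) = 18.2757
theta = atan2(10, -15) = 146.3099 deg
phi = acos(-3/18.2757) = 99.448 deg

rho = 18.2757, theta = 146.3099 deg, phi = 99.448 deg


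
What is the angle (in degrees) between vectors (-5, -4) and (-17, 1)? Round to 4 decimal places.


dot = -5*-17 + -4*1 = 81
|u| = 6.4031, |v| = 17.0294
cos(angle) = 0.7428
angle = 42.0263 degrees

42.0263 degrees


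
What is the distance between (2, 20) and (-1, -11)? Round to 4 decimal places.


d = sqrt((-1-2)^2 + (-11-20)^2) = 31.1448

31.1448


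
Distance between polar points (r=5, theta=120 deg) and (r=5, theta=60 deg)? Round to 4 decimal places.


d = sqrt(r1^2 + r2^2 - 2*r1*r2*cos(t2-t1))
d = sqrt(5^2 + 5^2 - 2*5*5*cos(60-120)) = 5

5
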